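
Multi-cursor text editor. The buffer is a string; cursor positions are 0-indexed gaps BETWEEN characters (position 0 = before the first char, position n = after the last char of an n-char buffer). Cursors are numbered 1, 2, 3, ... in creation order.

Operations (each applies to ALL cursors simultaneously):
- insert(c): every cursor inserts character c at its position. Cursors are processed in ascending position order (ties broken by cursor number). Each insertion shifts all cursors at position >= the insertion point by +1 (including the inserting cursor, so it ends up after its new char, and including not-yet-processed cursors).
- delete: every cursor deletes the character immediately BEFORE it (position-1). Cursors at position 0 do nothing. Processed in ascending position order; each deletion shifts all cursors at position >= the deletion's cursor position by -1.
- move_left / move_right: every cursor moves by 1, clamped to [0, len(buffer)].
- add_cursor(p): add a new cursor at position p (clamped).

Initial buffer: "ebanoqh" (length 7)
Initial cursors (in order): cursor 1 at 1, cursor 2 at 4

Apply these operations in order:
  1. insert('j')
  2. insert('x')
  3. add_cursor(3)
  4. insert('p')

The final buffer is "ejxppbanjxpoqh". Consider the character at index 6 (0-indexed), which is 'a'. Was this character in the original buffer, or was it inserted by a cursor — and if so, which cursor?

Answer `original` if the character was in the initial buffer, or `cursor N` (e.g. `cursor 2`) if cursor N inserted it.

Answer: original

Derivation:
After op 1 (insert('j')): buffer="ejbanjoqh" (len 9), cursors c1@2 c2@6, authorship .1...2...
After op 2 (insert('x')): buffer="ejxbanjxoqh" (len 11), cursors c1@3 c2@8, authorship .11...22...
After op 3 (add_cursor(3)): buffer="ejxbanjxoqh" (len 11), cursors c1@3 c3@3 c2@8, authorship .11...22...
After op 4 (insert('p')): buffer="ejxppbanjxpoqh" (len 14), cursors c1@5 c3@5 c2@11, authorship .1113...222...
Authorship (.=original, N=cursor N): . 1 1 1 3 . . . 2 2 2 . . .
Index 6: author = original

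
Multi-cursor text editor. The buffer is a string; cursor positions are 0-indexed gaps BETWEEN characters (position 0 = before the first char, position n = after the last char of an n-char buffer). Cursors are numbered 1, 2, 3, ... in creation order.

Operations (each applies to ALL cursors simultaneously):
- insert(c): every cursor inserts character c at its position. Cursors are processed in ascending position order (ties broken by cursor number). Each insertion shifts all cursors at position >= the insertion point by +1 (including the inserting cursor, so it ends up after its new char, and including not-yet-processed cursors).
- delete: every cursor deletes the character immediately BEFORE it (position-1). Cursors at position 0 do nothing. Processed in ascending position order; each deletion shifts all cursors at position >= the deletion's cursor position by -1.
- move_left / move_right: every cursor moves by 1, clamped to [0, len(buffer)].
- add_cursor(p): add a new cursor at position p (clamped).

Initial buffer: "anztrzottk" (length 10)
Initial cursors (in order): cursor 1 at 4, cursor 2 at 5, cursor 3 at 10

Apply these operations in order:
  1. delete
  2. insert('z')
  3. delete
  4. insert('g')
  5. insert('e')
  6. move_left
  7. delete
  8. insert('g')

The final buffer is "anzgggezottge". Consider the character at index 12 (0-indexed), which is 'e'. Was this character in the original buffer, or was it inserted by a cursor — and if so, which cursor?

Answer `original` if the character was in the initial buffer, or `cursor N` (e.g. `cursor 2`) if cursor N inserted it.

After op 1 (delete): buffer="anzzott" (len 7), cursors c1@3 c2@3 c3@7, authorship .......
After op 2 (insert('z')): buffer="anzzzzottz" (len 10), cursors c1@5 c2@5 c3@10, authorship ...12....3
After op 3 (delete): buffer="anzzott" (len 7), cursors c1@3 c2@3 c3@7, authorship .......
After op 4 (insert('g')): buffer="anzggzottg" (len 10), cursors c1@5 c2@5 c3@10, authorship ...12....3
After op 5 (insert('e')): buffer="anzggeezottge" (len 13), cursors c1@7 c2@7 c3@13, authorship ...1212....33
After op 6 (move_left): buffer="anzggeezottge" (len 13), cursors c1@6 c2@6 c3@12, authorship ...1212....33
After op 7 (delete): buffer="anzgezotte" (len 10), cursors c1@4 c2@4 c3@9, authorship ...12....3
After op 8 (insert('g')): buffer="anzgggezottge" (len 13), cursors c1@6 c2@6 c3@12, authorship ...1122....33
Authorship (.=original, N=cursor N): . . . 1 1 2 2 . . . . 3 3
Index 12: author = 3

Answer: cursor 3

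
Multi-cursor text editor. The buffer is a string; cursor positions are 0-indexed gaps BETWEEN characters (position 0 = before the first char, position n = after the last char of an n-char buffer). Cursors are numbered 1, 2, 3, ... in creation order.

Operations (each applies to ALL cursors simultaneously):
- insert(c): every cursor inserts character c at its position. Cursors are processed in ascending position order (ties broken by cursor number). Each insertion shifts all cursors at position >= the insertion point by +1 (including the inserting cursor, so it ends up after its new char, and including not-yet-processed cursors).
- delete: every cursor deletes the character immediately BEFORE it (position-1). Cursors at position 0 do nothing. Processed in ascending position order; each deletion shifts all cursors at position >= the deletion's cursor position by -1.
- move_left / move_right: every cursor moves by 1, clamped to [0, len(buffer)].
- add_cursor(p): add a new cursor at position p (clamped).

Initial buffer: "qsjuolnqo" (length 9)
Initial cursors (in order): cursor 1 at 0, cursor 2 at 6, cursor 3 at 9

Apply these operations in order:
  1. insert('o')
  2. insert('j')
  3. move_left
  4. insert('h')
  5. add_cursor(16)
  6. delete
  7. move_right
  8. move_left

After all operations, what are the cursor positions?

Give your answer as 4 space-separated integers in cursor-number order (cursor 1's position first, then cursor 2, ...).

After op 1 (insert('o')): buffer="oqsjuolonqoo" (len 12), cursors c1@1 c2@8 c3@12, authorship 1......2...3
After op 2 (insert('j')): buffer="ojqsjuolojnqooj" (len 15), cursors c1@2 c2@10 c3@15, authorship 11......22...33
After op 3 (move_left): buffer="ojqsjuolojnqooj" (len 15), cursors c1@1 c2@9 c3@14, authorship 11......22...33
After op 4 (insert('h')): buffer="ohjqsjuolohjnqoohj" (len 18), cursors c1@2 c2@11 c3@17, authorship 111......222...333
After op 5 (add_cursor(16)): buffer="ohjqsjuolohjnqoohj" (len 18), cursors c1@2 c2@11 c4@16 c3@17, authorship 111......222...333
After op 6 (delete): buffer="ojqsjuolojnqoj" (len 14), cursors c1@1 c2@9 c3@13 c4@13, authorship 11......22...3
After op 7 (move_right): buffer="ojqsjuolojnqoj" (len 14), cursors c1@2 c2@10 c3@14 c4@14, authorship 11......22...3
After op 8 (move_left): buffer="ojqsjuolojnqoj" (len 14), cursors c1@1 c2@9 c3@13 c4@13, authorship 11......22...3

Answer: 1 9 13 13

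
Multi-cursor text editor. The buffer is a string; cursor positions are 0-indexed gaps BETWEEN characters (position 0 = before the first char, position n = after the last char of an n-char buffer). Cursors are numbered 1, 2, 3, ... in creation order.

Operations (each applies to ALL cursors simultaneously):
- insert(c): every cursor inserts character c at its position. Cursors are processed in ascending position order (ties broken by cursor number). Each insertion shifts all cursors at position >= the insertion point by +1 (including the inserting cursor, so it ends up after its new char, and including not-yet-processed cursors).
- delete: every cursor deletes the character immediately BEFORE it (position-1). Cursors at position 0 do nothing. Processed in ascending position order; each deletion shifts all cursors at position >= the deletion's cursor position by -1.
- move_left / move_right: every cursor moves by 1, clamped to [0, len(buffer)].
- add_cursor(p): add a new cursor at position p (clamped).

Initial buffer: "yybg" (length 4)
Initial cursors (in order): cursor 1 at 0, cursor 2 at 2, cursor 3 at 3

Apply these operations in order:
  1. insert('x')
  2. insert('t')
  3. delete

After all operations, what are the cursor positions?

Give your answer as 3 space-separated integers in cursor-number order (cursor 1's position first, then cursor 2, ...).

After op 1 (insert('x')): buffer="xyyxbxg" (len 7), cursors c1@1 c2@4 c3@6, authorship 1..2.3.
After op 2 (insert('t')): buffer="xtyyxtbxtg" (len 10), cursors c1@2 c2@6 c3@9, authorship 11..22.33.
After op 3 (delete): buffer="xyyxbxg" (len 7), cursors c1@1 c2@4 c3@6, authorship 1..2.3.

Answer: 1 4 6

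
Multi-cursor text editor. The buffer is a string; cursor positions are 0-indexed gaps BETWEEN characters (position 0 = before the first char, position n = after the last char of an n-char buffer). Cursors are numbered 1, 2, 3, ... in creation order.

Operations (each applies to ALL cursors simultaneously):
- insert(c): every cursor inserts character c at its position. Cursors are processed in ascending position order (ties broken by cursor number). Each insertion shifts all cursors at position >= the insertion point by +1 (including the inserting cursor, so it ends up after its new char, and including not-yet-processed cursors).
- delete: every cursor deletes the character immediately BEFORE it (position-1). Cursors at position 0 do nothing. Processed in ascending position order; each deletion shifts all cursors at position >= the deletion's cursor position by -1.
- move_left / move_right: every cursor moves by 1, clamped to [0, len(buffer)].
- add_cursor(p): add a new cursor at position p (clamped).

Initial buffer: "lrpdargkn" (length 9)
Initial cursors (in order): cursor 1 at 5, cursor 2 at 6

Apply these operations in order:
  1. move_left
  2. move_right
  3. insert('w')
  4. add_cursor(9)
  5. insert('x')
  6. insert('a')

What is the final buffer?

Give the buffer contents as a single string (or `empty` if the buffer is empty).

After op 1 (move_left): buffer="lrpdargkn" (len 9), cursors c1@4 c2@5, authorship .........
After op 2 (move_right): buffer="lrpdargkn" (len 9), cursors c1@5 c2@6, authorship .........
After op 3 (insert('w')): buffer="lrpdawrwgkn" (len 11), cursors c1@6 c2@8, authorship .....1.2...
After op 4 (add_cursor(9)): buffer="lrpdawrwgkn" (len 11), cursors c1@6 c2@8 c3@9, authorship .....1.2...
After op 5 (insert('x')): buffer="lrpdawxrwxgxkn" (len 14), cursors c1@7 c2@10 c3@12, authorship .....11.22.3..
After op 6 (insert('a')): buffer="lrpdawxarwxagxakn" (len 17), cursors c1@8 c2@12 c3@15, authorship .....111.222.33..

Answer: lrpdawxarwxagxakn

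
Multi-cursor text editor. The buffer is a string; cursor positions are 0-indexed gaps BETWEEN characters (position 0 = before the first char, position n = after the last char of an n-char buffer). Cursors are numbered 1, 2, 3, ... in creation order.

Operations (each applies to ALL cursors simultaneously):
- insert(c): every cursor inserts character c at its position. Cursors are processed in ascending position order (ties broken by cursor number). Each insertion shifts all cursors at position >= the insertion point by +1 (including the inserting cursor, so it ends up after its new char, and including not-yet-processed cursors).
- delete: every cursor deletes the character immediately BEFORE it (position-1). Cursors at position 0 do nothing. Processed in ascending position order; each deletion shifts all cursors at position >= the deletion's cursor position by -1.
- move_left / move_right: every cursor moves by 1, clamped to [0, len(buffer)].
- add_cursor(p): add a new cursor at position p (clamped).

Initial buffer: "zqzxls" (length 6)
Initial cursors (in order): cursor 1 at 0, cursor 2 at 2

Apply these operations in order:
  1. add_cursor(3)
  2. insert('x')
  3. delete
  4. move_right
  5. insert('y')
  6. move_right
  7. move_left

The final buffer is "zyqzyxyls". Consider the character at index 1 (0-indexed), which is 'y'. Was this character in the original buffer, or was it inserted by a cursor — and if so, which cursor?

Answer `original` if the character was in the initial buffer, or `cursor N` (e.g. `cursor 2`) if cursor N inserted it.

After op 1 (add_cursor(3)): buffer="zqzxls" (len 6), cursors c1@0 c2@2 c3@3, authorship ......
After op 2 (insert('x')): buffer="xzqxzxxls" (len 9), cursors c1@1 c2@4 c3@6, authorship 1..2.3...
After op 3 (delete): buffer="zqzxls" (len 6), cursors c1@0 c2@2 c3@3, authorship ......
After op 4 (move_right): buffer="zqzxls" (len 6), cursors c1@1 c2@3 c3@4, authorship ......
After op 5 (insert('y')): buffer="zyqzyxyls" (len 9), cursors c1@2 c2@5 c3@7, authorship .1..2.3..
After op 6 (move_right): buffer="zyqzyxyls" (len 9), cursors c1@3 c2@6 c3@8, authorship .1..2.3..
After op 7 (move_left): buffer="zyqzyxyls" (len 9), cursors c1@2 c2@5 c3@7, authorship .1..2.3..
Authorship (.=original, N=cursor N): . 1 . . 2 . 3 . .
Index 1: author = 1

Answer: cursor 1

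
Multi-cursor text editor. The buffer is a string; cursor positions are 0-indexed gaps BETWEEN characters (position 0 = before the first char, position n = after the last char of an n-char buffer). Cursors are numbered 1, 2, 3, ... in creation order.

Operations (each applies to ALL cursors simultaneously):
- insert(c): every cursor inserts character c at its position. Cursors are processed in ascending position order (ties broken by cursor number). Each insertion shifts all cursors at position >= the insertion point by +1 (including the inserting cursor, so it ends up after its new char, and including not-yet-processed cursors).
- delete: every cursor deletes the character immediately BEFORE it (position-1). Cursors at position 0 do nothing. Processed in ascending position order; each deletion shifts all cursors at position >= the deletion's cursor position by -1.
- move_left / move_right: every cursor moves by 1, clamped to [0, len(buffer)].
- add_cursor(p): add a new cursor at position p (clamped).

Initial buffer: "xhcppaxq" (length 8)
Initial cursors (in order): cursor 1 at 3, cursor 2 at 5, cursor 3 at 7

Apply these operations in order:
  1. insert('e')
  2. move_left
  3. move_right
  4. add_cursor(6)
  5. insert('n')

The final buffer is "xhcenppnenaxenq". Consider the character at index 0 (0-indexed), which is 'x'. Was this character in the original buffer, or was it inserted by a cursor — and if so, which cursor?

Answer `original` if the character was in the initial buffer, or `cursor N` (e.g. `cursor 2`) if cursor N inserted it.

Answer: original

Derivation:
After op 1 (insert('e')): buffer="xhceppeaxeq" (len 11), cursors c1@4 c2@7 c3@10, authorship ...1..2..3.
After op 2 (move_left): buffer="xhceppeaxeq" (len 11), cursors c1@3 c2@6 c3@9, authorship ...1..2..3.
After op 3 (move_right): buffer="xhceppeaxeq" (len 11), cursors c1@4 c2@7 c3@10, authorship ...1..2..3.
After op 4 (add_cursor(6)): buffer="xhceppeaxeq" (len 11), cursors c1@4 c4@6 c2@7 c3@10, authorship ...1..2..3.
After op 5 (insert('n')): buffer="xhcenppnenaxenq" (len 15), cursors c1@5 c4@8 c2@10 c3@14, authorship ...11..422..33.
Authorship (.=original, N=cursor N): . . . 1 1 . . 4 2 2 . . 3 3 .
Index 0: author = original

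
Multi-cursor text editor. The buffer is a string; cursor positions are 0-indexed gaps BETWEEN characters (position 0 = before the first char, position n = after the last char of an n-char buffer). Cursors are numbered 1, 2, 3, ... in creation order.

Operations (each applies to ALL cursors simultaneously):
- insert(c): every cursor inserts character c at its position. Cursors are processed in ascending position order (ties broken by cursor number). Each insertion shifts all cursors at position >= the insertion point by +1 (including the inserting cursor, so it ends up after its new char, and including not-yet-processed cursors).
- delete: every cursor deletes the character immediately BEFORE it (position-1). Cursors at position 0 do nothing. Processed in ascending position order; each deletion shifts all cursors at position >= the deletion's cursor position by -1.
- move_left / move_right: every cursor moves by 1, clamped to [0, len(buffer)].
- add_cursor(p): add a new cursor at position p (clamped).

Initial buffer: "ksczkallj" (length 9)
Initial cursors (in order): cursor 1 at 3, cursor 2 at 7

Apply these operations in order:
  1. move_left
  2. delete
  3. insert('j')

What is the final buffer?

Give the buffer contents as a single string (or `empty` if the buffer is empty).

Answer: kjczkjllj

Derivation:
After op 1 (move_left): buffer="ksczkallj" (len 9), cursors c1@2 c2@6, authorship .........
After op 2 (delete): buffer="kczkllj" (len 7), cursors c1@1 c2@4, authorship .......
After op 3 (insert('j')): buffer="kjczkjllj" (len 9), cursors c1@2 c2@6, authorship .1...2...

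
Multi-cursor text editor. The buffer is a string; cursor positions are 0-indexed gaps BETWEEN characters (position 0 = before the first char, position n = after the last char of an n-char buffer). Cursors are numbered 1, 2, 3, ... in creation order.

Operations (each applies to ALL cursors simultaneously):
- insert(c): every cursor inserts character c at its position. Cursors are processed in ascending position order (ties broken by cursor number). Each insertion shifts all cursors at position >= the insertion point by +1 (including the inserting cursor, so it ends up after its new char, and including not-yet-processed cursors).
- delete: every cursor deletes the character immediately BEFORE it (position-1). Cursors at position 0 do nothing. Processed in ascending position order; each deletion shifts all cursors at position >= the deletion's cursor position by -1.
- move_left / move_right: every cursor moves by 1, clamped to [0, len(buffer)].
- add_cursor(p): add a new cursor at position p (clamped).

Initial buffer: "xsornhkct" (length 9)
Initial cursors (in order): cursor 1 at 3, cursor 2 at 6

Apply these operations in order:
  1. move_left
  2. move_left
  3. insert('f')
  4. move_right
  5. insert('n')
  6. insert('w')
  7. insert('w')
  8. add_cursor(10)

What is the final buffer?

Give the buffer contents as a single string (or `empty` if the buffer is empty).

Answer: xfsnwworfnnwwhkct

Derivation:
After op 1 (move_left): buffer="xsornhkct" (len 9), cursors c1@2 c2@5, authorship .........
After op 2 (move_left): buffer="xsornhkct" (len 9), cursors c1@1 c2@4, authorship .........
After op 3 (insert('f')): buffer="xfsorfnhkct" (len 11), cursors c1@2 c2@6, authorship .1...2.....
After op 4 (move_right): buffer="xfsorfnhkct" (len 11), cursors c1@3 c2@7, authorship .1...2.....
After op 5 (insert('n')): buffer="xfsnorfnnhkct" (len 13), cursors c1@4 c2@9, authorship .1.1..2.2....
After op 6 (insert('w')): buffer="xfsnworfnnwhkct" (len 15), cursors c1@5 c2@11, authorship .1.11..2.22....
After op 7 (insert('w')): buffer="xfsnwworfnnwwhkct" (len 17), cursors c1@6 c2@13, authorship .1.111..2.222....
After op 8 (add_cursor(10)): buffer="xfsnwworfnnwwhkct" (len 17), cursors c1@6 c3@10 c2@13, authorship .1.111..2.222....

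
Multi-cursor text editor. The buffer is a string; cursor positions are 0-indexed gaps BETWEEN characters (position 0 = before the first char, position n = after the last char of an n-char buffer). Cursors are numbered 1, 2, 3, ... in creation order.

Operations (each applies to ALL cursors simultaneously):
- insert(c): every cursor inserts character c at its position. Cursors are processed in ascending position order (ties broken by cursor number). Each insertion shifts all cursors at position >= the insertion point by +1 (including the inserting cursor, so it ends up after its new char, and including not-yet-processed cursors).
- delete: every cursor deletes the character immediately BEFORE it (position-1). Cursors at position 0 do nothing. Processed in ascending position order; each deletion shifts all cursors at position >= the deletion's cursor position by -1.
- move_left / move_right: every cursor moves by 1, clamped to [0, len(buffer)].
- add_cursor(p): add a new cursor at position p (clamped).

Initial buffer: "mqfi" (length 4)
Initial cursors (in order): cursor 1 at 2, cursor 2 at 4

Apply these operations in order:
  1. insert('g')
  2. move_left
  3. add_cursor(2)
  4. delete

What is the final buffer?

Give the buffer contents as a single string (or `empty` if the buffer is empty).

Answer: gfg

Derivation:
After op 1 (insert('g')): buffer="mqgfig" (len 6), cursors c1@3 c2@6, authorship ..1..2
After op 2 (move_left): buffer="mqgfig" (len 6), cursors c1@2 c2@5, authorship ..1..2
After op 3 (add_cursor(2)): buffer="mqgfig" (len 6), cursors c1@2 c3@2 c2@5, authorship ..1..2
After op 4 (delete): buffer="gfg" (len 3), cursors c1@0 c3@0 c2@2, authorship 1.2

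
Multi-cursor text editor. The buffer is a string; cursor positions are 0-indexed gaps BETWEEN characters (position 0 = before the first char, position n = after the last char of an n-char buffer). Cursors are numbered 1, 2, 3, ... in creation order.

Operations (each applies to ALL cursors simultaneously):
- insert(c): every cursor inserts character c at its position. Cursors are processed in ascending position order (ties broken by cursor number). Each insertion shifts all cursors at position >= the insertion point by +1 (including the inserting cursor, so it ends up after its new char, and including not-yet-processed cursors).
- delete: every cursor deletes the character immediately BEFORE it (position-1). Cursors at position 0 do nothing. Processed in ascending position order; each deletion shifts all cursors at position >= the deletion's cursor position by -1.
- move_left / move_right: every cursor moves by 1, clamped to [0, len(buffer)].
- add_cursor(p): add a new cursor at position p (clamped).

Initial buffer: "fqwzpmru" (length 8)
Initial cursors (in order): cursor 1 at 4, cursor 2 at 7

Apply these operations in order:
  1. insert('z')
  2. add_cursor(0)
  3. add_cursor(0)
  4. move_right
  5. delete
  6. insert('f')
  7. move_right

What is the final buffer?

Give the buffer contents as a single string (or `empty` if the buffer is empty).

Answer: ffqwzzfmrzf

Derivation:
After op 1 (insert('z')): buffer="fqwzzpmrzu" (len 10), cursors c1@5 c2@9, authorship ....1...2.
After op 2 (add_cursor(0)): buffer="fqwzzpmrzu" (len 10), cursors c3@0 c1@5 c2@9, authorship ....1...2.
After op 3 (add_cursor(0)): buffer="fqwzzpmrzu" (len 10), cursors c3@0 c4@0 c1@5 c2@9, authorship ....1...2.
After op 4 (move_right): buffer="fqwzzpmrzu" (len 10), cursors c3@1 c4@1 c1@6 c2@10, authorship ....1...2.
After op 5 (delete): buffer="qwzzmrz" (len 7), cursors c3@0 c4@0 c1@4 c2@7, authorship ...1..2
After op 6 (insert('f')): buffer="ffqwzzfmrzf" (len 11), cursors c3@2 c4@2 c1@7 c2@11, authorship 34...11..22
After op 7 (move_right): buffer="ffqwzzfmrzf" (len 11), cursors c3@3 c4@3 c1@8 c2@11, authorship 34...11..22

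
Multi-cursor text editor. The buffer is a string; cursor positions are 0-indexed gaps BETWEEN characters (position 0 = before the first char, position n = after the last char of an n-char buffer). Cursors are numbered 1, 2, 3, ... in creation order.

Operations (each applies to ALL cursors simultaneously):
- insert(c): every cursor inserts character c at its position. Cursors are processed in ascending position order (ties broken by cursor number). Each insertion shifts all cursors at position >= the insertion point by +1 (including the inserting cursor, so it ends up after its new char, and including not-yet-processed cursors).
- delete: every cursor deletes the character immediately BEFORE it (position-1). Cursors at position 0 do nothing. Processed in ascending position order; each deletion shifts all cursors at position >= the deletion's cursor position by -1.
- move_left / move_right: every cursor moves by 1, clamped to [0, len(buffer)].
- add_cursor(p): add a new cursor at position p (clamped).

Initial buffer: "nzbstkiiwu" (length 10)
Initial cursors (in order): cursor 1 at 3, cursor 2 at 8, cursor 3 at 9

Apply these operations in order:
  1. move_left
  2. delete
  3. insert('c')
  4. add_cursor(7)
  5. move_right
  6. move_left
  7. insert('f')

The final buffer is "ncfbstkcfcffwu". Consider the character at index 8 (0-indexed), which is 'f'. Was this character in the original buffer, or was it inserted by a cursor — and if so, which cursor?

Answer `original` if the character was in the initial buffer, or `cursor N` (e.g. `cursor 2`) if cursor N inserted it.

Answer: cursor 4

Derivation:
After op 1 (move_left): buffer="nzbstkiiwu" (len 10), cursors c1@2 c2@7 c3@8, authorship ..........
After op 2 (delete): buffer="nbstkwu" (len 7), cursors c1@1 c2@5 c3@5, authorship .......
After op 3 (insert('c')): buffer="ncbstkccwu" (len 10), cursors c1@2 c2@8 c3@8, authorship .1....23..
After op 4 (add_cursor(7)): buffer="ncbstkccwu" (len 10), cursors c1@2 c4@7 c2@8 c3@8, authorship .1....23..
After op 5 (move_right): buffer="ncbstkccwu" (len 10), cursors c1@3 c4@8 c2@9 c3@9, authorship .1....23..
After op 6 (move_left): buffer="ncbstkccwu" (len 10), cursors c1@2 c4@7 c2@8 c3@8, authorship .1....23..
After op 7 (insert('f')): buffer="ncfbstkcfcffwu" (len 14), cursors c1@3 c4@9 c2@12 c3@12, authorship .11....24323..
Authorship (.=original, N=cursor N): . 1 1 . . . . 2 4 3 2 3 . .
Index 8: author = 4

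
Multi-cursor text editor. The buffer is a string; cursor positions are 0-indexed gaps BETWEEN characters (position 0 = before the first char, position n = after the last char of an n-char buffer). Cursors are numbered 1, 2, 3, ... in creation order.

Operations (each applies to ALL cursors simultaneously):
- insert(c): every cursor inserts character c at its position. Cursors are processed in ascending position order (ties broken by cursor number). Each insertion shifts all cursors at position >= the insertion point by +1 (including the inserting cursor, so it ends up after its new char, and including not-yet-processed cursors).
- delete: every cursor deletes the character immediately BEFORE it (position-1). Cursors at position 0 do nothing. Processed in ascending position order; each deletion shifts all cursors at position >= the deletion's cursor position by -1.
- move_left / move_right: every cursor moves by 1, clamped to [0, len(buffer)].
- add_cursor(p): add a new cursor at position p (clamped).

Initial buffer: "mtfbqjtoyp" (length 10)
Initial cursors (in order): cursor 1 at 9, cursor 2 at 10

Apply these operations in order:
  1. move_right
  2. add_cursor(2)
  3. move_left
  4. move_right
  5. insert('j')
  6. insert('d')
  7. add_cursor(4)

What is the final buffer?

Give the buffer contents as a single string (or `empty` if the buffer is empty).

Answer: mtjdfbqjtoypjjdd

Derivation:
After op 1 (move_right): buffer="mtfbqjtoyp" (len 10), cursors c1@10 c2@10, authorship ..........
After op 2 (add_cursor(2)): buffer="mtfbqjtoyp" (len 10), cursors c3@2 c1@10 c2@10, authorship ..........
After op 3 (move_left): buffer="mtfbqjtoyp" (len 10), cursors c3@1 c1@9 c2@9, authorship ..........
After op 4 (move_right): buffer="mtfbqjtoyp" (len 10), cursors c3@2 c1@10 c2@10, authorship ..........
After op 5 (insert('j')): buffer="mtjfbqjtoypjj" (len 13), cursors c3@3 c1@13 c2@13, authorship ..3........12
After op 6 (insert('d')): buffer="mtjdfbqjtoypjjdd" (len 16), cursors c3@4 c1@16 c2@16, authorship ..33........1212
After op 7 (add_cursor(4)): buffer="mtjdfbqjtoypjjdd" (len 16), cursors c3@4 c4@4 c1@16 c2@16, authorship ..33........1212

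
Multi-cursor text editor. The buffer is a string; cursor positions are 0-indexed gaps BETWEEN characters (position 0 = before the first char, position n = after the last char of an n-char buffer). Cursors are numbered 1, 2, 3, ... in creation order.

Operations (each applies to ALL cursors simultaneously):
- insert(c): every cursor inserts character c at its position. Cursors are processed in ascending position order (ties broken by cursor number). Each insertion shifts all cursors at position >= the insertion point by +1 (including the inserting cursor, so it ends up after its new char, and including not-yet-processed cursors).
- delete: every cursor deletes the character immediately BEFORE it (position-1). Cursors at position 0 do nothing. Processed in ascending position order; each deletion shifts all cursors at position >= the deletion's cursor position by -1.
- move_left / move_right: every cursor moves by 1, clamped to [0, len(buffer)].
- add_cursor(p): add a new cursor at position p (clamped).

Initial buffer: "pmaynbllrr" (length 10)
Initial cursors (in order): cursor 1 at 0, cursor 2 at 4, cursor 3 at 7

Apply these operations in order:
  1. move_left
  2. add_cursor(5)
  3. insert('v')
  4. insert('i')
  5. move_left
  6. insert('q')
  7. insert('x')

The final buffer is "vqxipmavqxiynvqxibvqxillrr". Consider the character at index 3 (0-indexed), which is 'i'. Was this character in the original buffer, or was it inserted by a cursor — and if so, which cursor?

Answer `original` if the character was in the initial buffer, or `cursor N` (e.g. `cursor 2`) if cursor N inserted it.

After op 1 (move_left): buffer="pmaynbllrr" (len 10), cursors c1@0 c2@3 c3@6, authorship ..........
After op 2 (add_cursor(5)): buffer="pmaynbllrr" (len 10), cursors c1@0 c2@3 c4@5 c3@6, authorship ..........
After op 3 (insert('v')): buffer="vpmavynvbvllrr" (len 14), cursors c1@1 c2@5 c4@8 c3@10, authorship 1...2..4.3....
After op 4 (insert('i')): buffer="vipmaviynvibvillrr" (len 18), cursors c1@2 c2@7 c4@11 c3@14, authorship 11...22..44.33....
After op 5 (move_left): buffer="vipmaviynvibvillrr" (len 18), cursors c1@1 c2@6 c4@10 c3@13, authorship 11...22..44.33....
After op 6 (insert('q')): buffer="vqipmavqiynvqibvqillrr" (len 22), cursors c1@2 c2@8 c4@13 c3@17, authorship 111...222..444.333....
After op 7 (insert('x')): buffer="vqxipmavqxiynvqxibvqxillrr" (len 26), cursors c1@3 c2@10 c4@16 c3@21, authorship 1111...2222..4444.3333....
Authorship (.=original, N=cursor N): 1 1 1 1 . . . 2 2 2 2 . . 4 4 4 4 . 3 3 3 3 . . . .
Index 3: author = 1

Answer: cursor 1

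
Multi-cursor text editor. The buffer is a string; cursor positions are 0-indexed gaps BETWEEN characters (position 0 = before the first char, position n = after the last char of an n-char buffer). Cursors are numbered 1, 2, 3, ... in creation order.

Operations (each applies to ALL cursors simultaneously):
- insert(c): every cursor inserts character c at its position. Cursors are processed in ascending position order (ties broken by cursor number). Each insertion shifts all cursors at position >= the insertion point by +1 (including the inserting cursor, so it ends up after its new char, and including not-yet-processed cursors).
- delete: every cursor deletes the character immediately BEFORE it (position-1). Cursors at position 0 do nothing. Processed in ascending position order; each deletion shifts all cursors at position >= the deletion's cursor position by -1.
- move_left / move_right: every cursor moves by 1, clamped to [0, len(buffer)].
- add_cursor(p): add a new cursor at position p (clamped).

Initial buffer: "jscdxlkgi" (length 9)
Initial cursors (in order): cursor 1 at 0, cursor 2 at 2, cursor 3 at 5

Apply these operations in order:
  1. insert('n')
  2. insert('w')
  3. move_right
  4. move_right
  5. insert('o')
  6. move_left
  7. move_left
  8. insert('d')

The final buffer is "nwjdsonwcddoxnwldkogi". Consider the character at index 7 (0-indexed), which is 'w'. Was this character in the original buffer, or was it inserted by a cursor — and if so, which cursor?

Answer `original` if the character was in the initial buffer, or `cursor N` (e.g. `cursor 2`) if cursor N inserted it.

Answer: cursor 2

Derivation:
After op 1 (insert('n')): buffer="njsncdxnlkgi" (len 12), cursors c1@1 c2@4 c3@8, authorship 1..2...3....
After op 2 (insert('w')): buffer="nwjsnwcdxnwlkgi" (len 15), cursors c1@2 c2@6 c3@11, authorship 11..22...33....
After op 3 (move_right): buffer="nwjsnwcdxnwlkgi" (len 15), cursors c1@3 c2@7 c3@12, authorship 11..22...33....
After op 4 (move_right): buffer="nwjsnwcdxnwlkgi" (len 15), cursors c1@4 c2@8 c3@13, authorship 11..22...33....
After op 5 (insert('o')): buffer="nwjsonwcdoxnwlkogi" (len 18), cursors c1@5 c2@10 c3@16, authorship 11..122..2.33..3..
After op 6 (move_left): buffer="nwjsonwcdoxnwlkogi" (len 18), cursors c1@4 c2@9 c3@15, authorship 11..122..2.33..3..
After op 7 (move_left): buffer="nwjsonwcdoxnwlkogi" (len 18), cursors c1@3 c2@8 c3@14, authorship 11..122..2.33..3..
After op 8 (insert('d')): buffer="nwjdsonwcddoxnwldkogi" (len 21), cursors c1@4 c2@10 c3@17, authorship 11.1.122.2.2.33.3.3..
Authorship (.=original, N=cursor N): 1 1 . 1 . 1 2 2 . 2 . 2 . 3 3 . 3 . 3 . .
Index 7: author = 2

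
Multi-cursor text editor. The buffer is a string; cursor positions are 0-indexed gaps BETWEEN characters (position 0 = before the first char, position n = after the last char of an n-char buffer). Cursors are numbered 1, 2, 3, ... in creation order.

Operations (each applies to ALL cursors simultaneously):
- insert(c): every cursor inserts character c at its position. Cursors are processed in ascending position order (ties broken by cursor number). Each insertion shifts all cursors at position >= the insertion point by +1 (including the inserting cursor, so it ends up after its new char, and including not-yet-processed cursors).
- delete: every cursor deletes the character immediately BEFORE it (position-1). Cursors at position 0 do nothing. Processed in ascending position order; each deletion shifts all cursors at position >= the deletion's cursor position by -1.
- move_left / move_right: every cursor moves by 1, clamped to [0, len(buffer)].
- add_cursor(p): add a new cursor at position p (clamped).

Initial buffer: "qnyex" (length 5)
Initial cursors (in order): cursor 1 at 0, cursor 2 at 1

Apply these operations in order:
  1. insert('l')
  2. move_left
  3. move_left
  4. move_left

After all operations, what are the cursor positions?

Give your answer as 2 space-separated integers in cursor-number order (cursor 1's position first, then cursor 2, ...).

Answer: 0 0

Derivation:
After op 1 (insert('l')): buffer="lqlnyex" (len 7), cursors c1@1 c2@3, authorship 1.2....
After op 2 (move_left): buffer="lqlnyex" (len 7), cursors c1@0 c2@2, authorship 1.2....
After op 3 (move_left): buffer="lqlnyex" (len 7), cursors c1@0 c2@1, authorship 1.2....
After op 4 (move_left): buffer="lqlnyex" (len 7), cursors c1@0 c2@0, authorship 1.2....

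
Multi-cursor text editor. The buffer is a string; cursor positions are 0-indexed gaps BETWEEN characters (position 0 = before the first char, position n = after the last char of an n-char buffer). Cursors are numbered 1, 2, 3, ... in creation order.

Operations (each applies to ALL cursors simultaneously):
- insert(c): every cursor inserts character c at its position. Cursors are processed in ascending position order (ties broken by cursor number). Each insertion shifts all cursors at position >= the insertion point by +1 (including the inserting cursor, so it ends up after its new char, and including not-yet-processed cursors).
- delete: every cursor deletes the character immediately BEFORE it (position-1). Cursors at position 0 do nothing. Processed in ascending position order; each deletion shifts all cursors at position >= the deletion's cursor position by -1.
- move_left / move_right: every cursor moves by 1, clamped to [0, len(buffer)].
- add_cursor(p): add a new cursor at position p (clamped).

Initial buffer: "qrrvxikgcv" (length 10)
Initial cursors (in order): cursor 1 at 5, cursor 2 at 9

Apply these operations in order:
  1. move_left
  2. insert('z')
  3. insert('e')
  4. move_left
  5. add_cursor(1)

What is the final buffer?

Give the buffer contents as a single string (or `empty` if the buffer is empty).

After op 1 (move_left): buffer="qrrvxikgcv" (len 10), cursors c1@4 c2@8, authorship ..........
After op 2 (insert('z')): buffer="qrrvzxikgzcv" (len 12), cursors c1@5 c2@10, authorship ....1....2..
After op 3 (insert('e')): buffer="qrrvzexikgzecv" (len 14), cursors c1@6 c2@12, authorship ....11....22..
After op 4 (move_left): buffer="qrrvzexikgzecv" (len 14), cursors c1@5 c2@11, authorship ....11....22..
After op 5 (add_cursor(1)): buffer="qrrvzexikgzecv" (len 14), cursors c3@1 c1@5 c2@11, authorship ....11....22..

Answer: qrrvzexikgzecv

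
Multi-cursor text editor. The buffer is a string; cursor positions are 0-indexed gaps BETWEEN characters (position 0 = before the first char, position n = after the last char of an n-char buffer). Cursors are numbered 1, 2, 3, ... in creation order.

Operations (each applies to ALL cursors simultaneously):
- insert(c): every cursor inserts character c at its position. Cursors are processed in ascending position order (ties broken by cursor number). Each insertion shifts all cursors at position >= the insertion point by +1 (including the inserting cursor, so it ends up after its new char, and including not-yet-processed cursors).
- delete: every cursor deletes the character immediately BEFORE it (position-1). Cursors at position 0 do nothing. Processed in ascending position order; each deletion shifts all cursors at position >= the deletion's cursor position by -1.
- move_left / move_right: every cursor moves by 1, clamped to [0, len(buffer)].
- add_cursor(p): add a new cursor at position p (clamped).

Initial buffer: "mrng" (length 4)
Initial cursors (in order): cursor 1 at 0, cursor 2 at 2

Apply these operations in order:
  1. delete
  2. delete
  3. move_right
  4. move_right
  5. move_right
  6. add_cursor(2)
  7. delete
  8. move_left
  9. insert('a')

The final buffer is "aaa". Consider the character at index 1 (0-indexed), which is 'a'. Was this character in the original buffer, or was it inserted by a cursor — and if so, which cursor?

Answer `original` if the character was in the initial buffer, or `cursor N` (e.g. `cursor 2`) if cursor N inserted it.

After op 1 (delete): buffer="mng" (len 3), cursors c1@0 c2@1, authorship ...
After op 2 (delete): buffer="ng" (len 2), cursors c1@0 c2@0, authorship ..
After op 3 (move_right): buffer="ng" (len 2), cursors c1@1 c2@1, authorship ..
After op 4 (move_right): buffer="ng" (len 2), cursors c1@2 c2@2, authorship ..
After op 5 (move_right): buffer="ng" (len 2), cursors c1@2 c2@2, authorship ..
After op 6 (add_cursor(2)): buffer="ng" (len 2), cursors c1@2 c2@2 c3@2, authorship ..
After op 7 (delete): buffer="" (len 0), cursors c1@0 c2@0 c3@0, authorship 
After op 8 (move_left): buffer="" (len 0), cursors c1@0 c2@0 c3@0, authorship 
After op 9 (insert('a')): buffer="aaa" (len 3), cursors c1@3 c2@3 c3@3, authorship 123
Authorship (.=original, N=cursor N): 1 2 3
Index 1: author = 2

Answer: cursor 2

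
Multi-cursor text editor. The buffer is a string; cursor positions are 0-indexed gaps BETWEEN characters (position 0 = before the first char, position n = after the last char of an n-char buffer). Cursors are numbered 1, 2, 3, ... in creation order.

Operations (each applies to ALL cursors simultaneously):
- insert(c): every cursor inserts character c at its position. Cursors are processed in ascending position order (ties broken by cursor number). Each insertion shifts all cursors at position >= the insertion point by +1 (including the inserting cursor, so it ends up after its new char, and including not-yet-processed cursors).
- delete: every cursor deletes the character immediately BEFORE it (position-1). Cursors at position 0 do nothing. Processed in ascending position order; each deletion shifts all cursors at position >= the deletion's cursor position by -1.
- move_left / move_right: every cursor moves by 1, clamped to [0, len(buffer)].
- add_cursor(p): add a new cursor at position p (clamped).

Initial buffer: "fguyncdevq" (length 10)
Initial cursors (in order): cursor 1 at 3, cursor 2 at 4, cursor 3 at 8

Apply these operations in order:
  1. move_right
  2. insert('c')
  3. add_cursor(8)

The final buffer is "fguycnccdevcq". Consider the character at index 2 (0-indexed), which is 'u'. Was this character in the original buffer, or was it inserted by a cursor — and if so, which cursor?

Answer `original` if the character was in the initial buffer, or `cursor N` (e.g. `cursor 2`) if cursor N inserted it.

Answer: original

Derivation:
After op 1 (move_right): buffer="fguyncdevq" (len 10), cursors c1@4 c2@5 c3@9, authorship ..........
After op 2 (insert('c')): buffer="fguycnccdevcq" (len 13), cursors c1@5 c2@7 c3@12, authorship ....1.2....3.
After op 3 (add_cursor(8)): buffer="fguycnccdevcq" (len 13), cursors c1@5 c2@7 c4@8 c3@12, authorship ....1.2....3.
Authorship (.=original, N=cursor N): . . . . 1 . 2 . . . . 3 .
Index 2: author = original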